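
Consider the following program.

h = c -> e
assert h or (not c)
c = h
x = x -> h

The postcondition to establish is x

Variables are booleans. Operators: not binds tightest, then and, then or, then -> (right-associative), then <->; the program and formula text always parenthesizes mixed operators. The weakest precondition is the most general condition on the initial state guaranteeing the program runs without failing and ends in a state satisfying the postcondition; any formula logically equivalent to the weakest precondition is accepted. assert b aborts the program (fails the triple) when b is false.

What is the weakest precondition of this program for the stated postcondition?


Working backward. After the program, x must hold.
Before x := x -> h: x -> h
Before c := h: x -> h
Before assert h or (not c): (h or (not c)) and (x -> h)
Before h := c -> e: ((c -> e) or (not c)) and (x -> (c -> e))
Answer: WP = ((c -> e) or (not c)) and (x -> (c -> e))


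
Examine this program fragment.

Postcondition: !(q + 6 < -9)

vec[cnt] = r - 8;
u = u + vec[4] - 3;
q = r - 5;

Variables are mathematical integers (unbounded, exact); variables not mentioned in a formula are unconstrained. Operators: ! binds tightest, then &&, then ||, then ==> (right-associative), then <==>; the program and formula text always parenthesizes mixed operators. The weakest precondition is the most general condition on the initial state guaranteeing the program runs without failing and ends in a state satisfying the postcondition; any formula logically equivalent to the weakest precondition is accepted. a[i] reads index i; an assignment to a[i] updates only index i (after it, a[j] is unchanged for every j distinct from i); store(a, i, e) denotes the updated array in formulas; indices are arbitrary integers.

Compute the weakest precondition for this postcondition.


Working backward. After the program, the postcondition !(q + 6 < -9) must hold; in canonical form it is !(q < -15).
Before q := r - 5: !(r < -10)
Before u := u + vec[4] - 3: !(r < -10)
Before vec[cnt] := r - 8: !(r < -10)
Answer: WP = !(r < -10)


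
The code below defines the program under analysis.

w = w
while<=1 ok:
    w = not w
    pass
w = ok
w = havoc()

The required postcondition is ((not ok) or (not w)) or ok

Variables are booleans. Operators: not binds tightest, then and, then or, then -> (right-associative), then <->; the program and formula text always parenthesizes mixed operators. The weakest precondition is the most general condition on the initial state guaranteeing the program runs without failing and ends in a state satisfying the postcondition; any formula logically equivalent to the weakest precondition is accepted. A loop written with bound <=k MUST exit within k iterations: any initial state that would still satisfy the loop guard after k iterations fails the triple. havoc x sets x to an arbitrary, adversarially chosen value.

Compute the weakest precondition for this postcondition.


Working backward. After the program, the postcondition ((not ok) or (not w)) or ok must hold; in canonical form it is true.
Before havoc w: true
Before w := ok: true
Before the loop (bound <=1), unroll the exhaustion recursion (WP_0 = exit-now case; WP_j = one more guarded iteration, up to j = 1):
  WP_0: not ok
  WP_1: ok -> (not ok)
So before the loop: ok -> (not ok)
Before w := w: ok -> (not ok)
Answer: WP = ok -> (not ok)


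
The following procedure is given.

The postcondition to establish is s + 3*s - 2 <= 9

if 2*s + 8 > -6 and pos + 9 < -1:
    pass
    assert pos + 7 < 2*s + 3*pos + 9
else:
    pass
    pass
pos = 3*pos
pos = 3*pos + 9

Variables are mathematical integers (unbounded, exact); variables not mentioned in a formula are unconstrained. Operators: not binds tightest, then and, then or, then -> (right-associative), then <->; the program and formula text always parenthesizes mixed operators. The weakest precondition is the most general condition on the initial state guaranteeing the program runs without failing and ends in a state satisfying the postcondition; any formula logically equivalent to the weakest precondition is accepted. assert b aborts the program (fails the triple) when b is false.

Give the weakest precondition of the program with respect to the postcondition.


Working backward. After the program, the postcondition s + 3*s - 2 <= 9 must hold; in canonical form it is 4*s <= 11.
Before pos := 3*pos + 9: 4*s <= 11
Before pos := 3*pos: 4*s <= 11
Then branch requires 2*pos + 2*s > -2 and 4*s <= 11; else branch requires 4*s <= 11.
Before the if: ((2*s > -14 and pos < -10) -> (2*pos + 2*s > -2 and 4*s <= 11)) and ((not (2*s > -14 and pos < -10)) -> 4*s <= 11)
Answer: WP = ((2*s > -14 and pos < -10) -> (2*pos + 2*s > -2 and 4*s <= 11)) and ((not (2*s > -14 and pos < -10)) -> 4*s <= 11)


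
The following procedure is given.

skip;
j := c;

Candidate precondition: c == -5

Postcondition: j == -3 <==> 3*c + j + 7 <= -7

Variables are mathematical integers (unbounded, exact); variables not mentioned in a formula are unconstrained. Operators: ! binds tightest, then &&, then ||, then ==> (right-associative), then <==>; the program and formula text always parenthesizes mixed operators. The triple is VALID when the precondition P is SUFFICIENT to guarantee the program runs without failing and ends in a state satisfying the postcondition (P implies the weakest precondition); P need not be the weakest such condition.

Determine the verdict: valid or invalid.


Working backward. After the program, the postcondition j == -3 <==> 3*c + j + 7 <= -7 must hold; in canonical form it is j == -3 <==> 3*c + j <= -14.
Before j := c: c == -3 <==> 4*c <= -14
Before skip: c == -3 <==> 4*c <= -14
The weakest precondition is c == -3 <==> 4*c <= -14.
Check whether c == -5 implies it.
Countermodel: at the initial state c = -5, the precondition holds but the weakest precondition fails.
Answer: invalid


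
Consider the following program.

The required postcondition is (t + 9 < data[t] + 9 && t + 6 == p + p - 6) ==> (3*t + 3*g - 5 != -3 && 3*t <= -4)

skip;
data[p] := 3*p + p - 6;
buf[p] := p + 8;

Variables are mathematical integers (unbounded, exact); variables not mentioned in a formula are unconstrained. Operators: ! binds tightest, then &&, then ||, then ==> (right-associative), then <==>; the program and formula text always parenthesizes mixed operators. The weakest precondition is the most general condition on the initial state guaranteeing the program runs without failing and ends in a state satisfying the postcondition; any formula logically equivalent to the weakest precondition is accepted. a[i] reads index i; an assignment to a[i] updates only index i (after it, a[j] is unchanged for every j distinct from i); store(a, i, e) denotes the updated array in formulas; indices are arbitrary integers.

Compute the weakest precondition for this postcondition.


Working backward. After the program, the postcondition (t + 9 < data[t] + 9 && t + 6 == p + p - 6) ==> (3*t + 3*g - 5 != -3 && 3*t <= -4) must hold; in canonical form it is (t < data[t] && t == 2*p - 12) ==> (3*g + 3*t != 2 && 3*t <= -4).
Before buf[p] := p + 8: (t < data[t] && t == 2*p - 12) ==> (3*g + 3*t != 2 && 3*t <= -4)
Before data[p] := 3*p + p - 6: (t < store(data, p, 4*p - 6)[t] && t == 2*p - 12) ==> (3*g + 3*t != 2 && 3*t <= -4)
Before skip: (t < store(data, p, 4*p - 6)[t] && t == 2*p - 12) ==> (3*g + 3*t != 2 && 3*t <= -4)
Answer: WP = (t < store(data, p, 4*p - 6)[t] && t == 2*p - 12) ==> (3*g + 3*t != 2 && 3*t <= -4)


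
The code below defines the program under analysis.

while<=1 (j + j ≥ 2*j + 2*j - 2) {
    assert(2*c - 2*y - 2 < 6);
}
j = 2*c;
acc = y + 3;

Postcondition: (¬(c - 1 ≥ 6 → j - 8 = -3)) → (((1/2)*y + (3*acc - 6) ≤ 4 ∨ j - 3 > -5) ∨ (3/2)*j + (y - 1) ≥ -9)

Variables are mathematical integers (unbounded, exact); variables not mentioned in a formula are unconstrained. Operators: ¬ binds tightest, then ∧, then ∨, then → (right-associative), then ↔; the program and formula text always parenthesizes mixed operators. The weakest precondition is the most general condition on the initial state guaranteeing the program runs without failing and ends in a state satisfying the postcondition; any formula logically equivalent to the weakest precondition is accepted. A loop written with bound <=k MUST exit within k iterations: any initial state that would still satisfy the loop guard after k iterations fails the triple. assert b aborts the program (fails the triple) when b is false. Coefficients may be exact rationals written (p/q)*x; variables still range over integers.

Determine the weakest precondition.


Working backward. After the program, the postcondition (¬(c - 1 ≥ 6 → j - 8 = -3)) → (((1/2)*y + (3*acc - 6) ≤ 4 ∨ j - 3 > -5) ∨ (3/2)*j + (y - 1) ≥ -9) must hold; in canonical form it is (¬(c ≥ 7 → j = 5)) → (3*acc + (1/2)*y ≤ 10 ∨ j > -2 ∨ (3/2)*j + y ≥ -8).
Before acc := y + 3: (¬(c ≥ 7 → j = 5)) → ((7/2)*y ≤ 1 ∨ j > -2 ∨ (3/2)*j + y ≥ -8)
Before j := 2*c: (¬(c ≥ 7 → 2*c = 5)) → ((7/2)*y ≤ 1 ∨ 2*c > -2 ∨ 3*c + y ≥ -8)
Before the loop (bound <=1), unroll the exhaustion recursion (WP_0 = exit-now case; WP_j = one more guarded iteration, up to j = 1):
  WP_0: (¬(2*j ≤ 2)) ∧ ((¬(c ≥ 7 → 2*c = 5)) → ((7/2)*y ≤ 1 ∨ 2*c > -2 ∨ 3*c + y ≥ -8))
  WP_1: (2*j ≤ 2 → (2*c < 2*y + 8 ∧ (¬(2*j ≤ 2)) ∧ ((¬(c ≥ 7 → 2*c = 5)) → ((7/2)*y ≤ 1 ∨ 2*c > -2 ∨ 3*c + y ≥ -8)))) ∧ ((¬(2*j ≤ 2)) → ((¬(c ≥ 7 → 2*c = 5)) → ((7/2)*y ≤ 1 ∨ 2*c > -2 ∨ 3*c + y ≥ -8)))
So before the loop: (2*j ≤ 2 → (2*c < 2*y + 8 ∧ (¬(2*j ≤ 2)) ∧ ((¬(c ≥ 7 → 2*c = 5)) → ((7/2)*y ≤ 1 ∨ 2*c > -2 ∨ 3*c + y ≥ -8)))) ∧ ((¬(2*j ≤ 2)) → ((¬(c ≥ 7 → 2*c = 5)) → ((7/2)*y ≤ 1 ∨ 2*c > -2 ∨ 3*c + y ≥ -8)))
Answer: WP = (2*j ≤ 2 → (2*c < 2*y + 8 ∧ (¬(2*j ≤ 2)) ∧ ((¬(c ≥ 7 → 2*c = 5)) → ((7/2)*y ≤ 1 ∨ 2*c > -2 ∨ 3*c + y ≥ -8)))) ∧ ((¬(2*j ≤ 2)) → ((¬(c ≥ 7 → 2*c = 5)) → ((7/2)*y ≤ 1 ∨ 2*c > -2 ∨ 3*c + y ≥ -8)))


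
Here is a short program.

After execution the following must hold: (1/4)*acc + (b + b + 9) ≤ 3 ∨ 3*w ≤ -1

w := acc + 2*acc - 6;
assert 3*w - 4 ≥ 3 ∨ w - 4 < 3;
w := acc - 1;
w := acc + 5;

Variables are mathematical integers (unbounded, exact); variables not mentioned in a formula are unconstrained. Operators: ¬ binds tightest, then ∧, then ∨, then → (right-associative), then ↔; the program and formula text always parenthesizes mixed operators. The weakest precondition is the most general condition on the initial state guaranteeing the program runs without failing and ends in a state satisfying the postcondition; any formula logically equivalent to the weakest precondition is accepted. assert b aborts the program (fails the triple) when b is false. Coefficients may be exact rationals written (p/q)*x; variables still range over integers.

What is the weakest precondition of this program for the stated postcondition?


Working backward. After the program, the postcondition (1/4)*acc + (b + b + 9) ≤ 3 ∨ 3*w ≤ -1 must hold; in canonical form it is (1/4)*acc + 2*b ≤ -6 ∨ 3*w ≤ -1.
Before w := acc + 5: (1/4)*acc + 2*b ≤ -6 ∨ 3*acc ≤ -16
Before w := acc - 1: (1/4)*acc + 2*b ≤ -6 ∨ 3*acc ≤ -16
Before assert 3*w - 4 ≥ 3 ∨ w - 4 < 3: (3*w ≥ 7 ∨ w < 7) ∧ ((1/4)*acc + 2*b ≤ -6 ∨ 3*acc ≤ -16)
Before w := acc + 2*acc - 6: (9*acc ≥ 25 ∨ 3*acc < 13) ∧ ((1/4)*acc + 2*b ≤ -6 ∨ 3*acc ≤ -16)
Answer: WP = (9*acc ≥ 25 ∨ 3*acc < 13) ∧ ((1/4)*acc + 2*b ≤ -6 ∨ 3*acc ≤ -16)


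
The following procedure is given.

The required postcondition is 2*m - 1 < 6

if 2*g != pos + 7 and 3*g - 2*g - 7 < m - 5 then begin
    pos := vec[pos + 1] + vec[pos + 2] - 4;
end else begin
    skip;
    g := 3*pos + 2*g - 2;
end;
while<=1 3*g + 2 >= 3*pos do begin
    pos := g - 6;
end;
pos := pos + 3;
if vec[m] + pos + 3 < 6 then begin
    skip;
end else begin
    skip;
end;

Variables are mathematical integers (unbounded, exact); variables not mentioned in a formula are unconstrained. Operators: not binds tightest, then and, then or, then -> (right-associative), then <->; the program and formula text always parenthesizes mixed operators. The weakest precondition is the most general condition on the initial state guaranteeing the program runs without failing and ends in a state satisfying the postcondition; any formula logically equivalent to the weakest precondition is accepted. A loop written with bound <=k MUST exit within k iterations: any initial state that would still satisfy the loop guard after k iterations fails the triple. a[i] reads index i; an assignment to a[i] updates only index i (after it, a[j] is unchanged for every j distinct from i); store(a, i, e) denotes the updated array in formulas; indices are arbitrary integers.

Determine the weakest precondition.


Working backward. After the program, the postcondition 2*m - 1 < 6 must hold; in canonical form it is 2*m < 7.
Then branch requires 2*m < 7; else branch requires 2*m < 7.
Before the if: (vec[m] + pos < 3 -> 2*m < 7) and ((not (vec[m] + pos < 3)) -> 2*m < 7)
Before pos := pos + 3: (vec[m] + pos < 0 -> 2*m < 7) and ((not (vec[m] + pos < 0)) -> 2*m < 7)
Before the loop (bound <=1), unroll the exhaustion recursion (WP_0 = exit-now case; WP_j = one more guarded iteration, up to j = 1):
  WP_0: (not (3*g >= 3*pos - 2)) and (vec[m] + pos < 0 -> 2*m < 7) and ((not (vec[m] + pos < 0)) -> 2*m < 7)
  WP_1: (not (3*g >= 3*pos - 2)) and ((not (3*g >= 3*pos - 2)) -> ((vec[m] + pos < 0 -> 2*m < 7) and ((not (vec[m] + pos < 0)) -> 2*m < 7)))
So before the loop: (not (3*g >= 3*pos - 2)) and ((not (3*g >= 3*pos - 2)) -> ((vec[m] + pos < 0 -> 2*m < 7) and ((not (vec[m] + pos < 0)) -> 2*m < 7)))
Then branch requires (not (3*g >= 3*vec[pos + 1] + 3*vec[pos + 2] - 14)) and ((not (3*g >= 3*vec[pos + 1] + 3*vec[pos + 2] - 14)) -> ((vec[pos + 1] + vec[pos + 2] + vec[m] < 4 -> 2*m < 7) and ((not (vec[pos + 1] + vec[pos + 2] + vec[m] < 4)) -> 2*m < 7))); else branch requires (not (6*g + 6*pos >= 4)) and ((not (6*g + 6*pos >= 4)) -> ((vec[m] + pos < 0 -> 2*m < 7) and ((not (vec[m] + pos < 0)) -> 2*m < 7))).
Before the if: ((2*g != pos + 7 and g < m + 2) -> ((not (3*g >= 3*vec[pos + 1] + 3*vec[pos + 2] - 14)) and ((not (3*g >= 3*vec[pos + 1] + 3*vec[pos + 2] - 14)) -> ((vec[pos + 1] + vec[pos + 2] + vec[m] < 4 -> 2*m < 7) and ((not (vec[pos + 1] + vec[pos + 2] + vec[m] < 4)) -> 2*m < 7))))) and ((not (2*g != pos + 7 and g < m + 2)) -> ((not (6*g + 6*pos >= 4)) and ((not (6*g + 6*pos >= 4)) -> ((vec[m] + pos < 0 -> 2*m < 7) and ((not (vec[m] + pos < 0)) -> 2*m < 7)))))
Answer: WP = ((2*g != pos + 7 and g < m + 2) -> ((not (3*g >= 3*vec[pos + 1] + 3*vec[pos + 2] - 14)) and ((not (3*g >= 3*vec[pos + 1] + 3*vec[pos + 2] - 14)) -> ((vec[pos + 1] + vec[pos + 2] + vec[m] < 4 -> 2*m < 7) and ((not (vec[pos + 1] + vec[pos + 2] + vec[m] < 4)) -> 2*m < 7))))) and ((not (2*g != pos + 7 and g < m + 2)) -> ((not (6*g + 6*pos >= 4)) and ((not (6*g + 6*pos >= 4)) -> ((vec[m] + pos < 0 -> 2*m < 7) and ((not (vec[m] + pos < 0)) -> 2*m < 7)))))


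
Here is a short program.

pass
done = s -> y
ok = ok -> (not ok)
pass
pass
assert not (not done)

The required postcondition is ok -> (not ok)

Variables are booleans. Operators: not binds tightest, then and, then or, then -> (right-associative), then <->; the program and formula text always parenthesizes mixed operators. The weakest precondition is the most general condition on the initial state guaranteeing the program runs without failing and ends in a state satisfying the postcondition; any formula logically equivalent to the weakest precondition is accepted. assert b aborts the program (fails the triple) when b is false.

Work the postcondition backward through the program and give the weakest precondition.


Working backward. After the program, ok -> (not ok) must hold.
Before assert not (not done): done and (ok -> (not ok))
Before skip: done and (ok -> (not ok))
Before skip: done and (ok -> (not ok))
Before ok := ok -> (not ok): done and ((ok -> (not ok)) -> (not (ok -> (not ok))))
Before done := s -> y: (s -> y) and ((ok -> (not ok)) -> (not (ok -> (not ok))))
Before skip: (s -> y) and ((ok -> (not ok)) -> (not (ok -> (not ok))))
Answer: WP = (s -> y) and ((ok -> (not ok)) -> (not (ok -> (not ok))))


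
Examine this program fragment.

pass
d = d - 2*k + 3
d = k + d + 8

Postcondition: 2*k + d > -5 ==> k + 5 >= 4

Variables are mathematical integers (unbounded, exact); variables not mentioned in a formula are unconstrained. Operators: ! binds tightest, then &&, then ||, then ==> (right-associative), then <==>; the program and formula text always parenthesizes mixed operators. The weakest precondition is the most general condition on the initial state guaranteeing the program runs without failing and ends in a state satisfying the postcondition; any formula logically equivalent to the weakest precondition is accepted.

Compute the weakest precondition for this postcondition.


Working backward. After the program, the postcondition 2*k + d > -5 ==> k + 5 >= 4 must hold; in canonical form it is d + 2*k > -5 ==> k >= -1.
Before d := k + d + 8: d + 3*k > -13 ==> k >= -1
Before d := d - 2*k + 3: d + k > -16 ==> k >= -1
Before skip: d + k > -16 ==> k >= -1
Answer: WP = d + k > -16 ==> k >= -1


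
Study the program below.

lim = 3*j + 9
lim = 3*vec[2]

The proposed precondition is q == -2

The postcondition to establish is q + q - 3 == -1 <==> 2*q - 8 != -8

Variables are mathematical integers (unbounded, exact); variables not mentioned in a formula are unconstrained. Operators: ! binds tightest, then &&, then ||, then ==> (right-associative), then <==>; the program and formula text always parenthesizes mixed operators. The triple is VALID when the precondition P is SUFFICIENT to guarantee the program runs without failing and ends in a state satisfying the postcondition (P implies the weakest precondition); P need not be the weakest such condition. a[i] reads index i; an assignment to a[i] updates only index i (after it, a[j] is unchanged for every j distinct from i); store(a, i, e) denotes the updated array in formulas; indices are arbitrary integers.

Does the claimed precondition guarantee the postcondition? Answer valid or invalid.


Working backward. After the program, the postcondition q + q - 3 == -1 <==> 2*q - 8 != -8 must hold; in canonical form it is 2*q == 2 <==> 2*q != 0.
Before lim := 3*vec[2]: 2*q == 2 <==> 2*q != 0
Before lim := 3*j + 9: 2*q == 2 <==> 2*q != 0
The weakest precondition is 2*q == 2 <==> 2*q != 0.
Check whether q == -2 implies it.
Countermodel: at the initial state q = -2, the precondition holds but the weakest precondition fails.
Answer: invalid


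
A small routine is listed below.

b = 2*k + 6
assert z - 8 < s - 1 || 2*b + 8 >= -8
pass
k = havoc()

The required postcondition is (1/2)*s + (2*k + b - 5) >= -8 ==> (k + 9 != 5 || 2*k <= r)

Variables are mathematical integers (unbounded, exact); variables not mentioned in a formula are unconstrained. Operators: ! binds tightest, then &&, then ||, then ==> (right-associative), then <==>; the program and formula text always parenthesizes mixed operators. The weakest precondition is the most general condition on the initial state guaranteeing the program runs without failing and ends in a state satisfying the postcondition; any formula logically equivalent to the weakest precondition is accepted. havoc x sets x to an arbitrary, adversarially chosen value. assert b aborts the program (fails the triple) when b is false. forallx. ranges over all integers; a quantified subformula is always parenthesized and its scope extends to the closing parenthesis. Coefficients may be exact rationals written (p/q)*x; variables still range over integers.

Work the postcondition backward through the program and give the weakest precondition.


Working backward. After the program, the postcondition (1/2)*s + (2*k + b - 5) >= -8 ==> (k + 9 != 5 || 2*k <= r) must hold; in canonical form it is b + 2*k + (1/2)*s >= -3 ==> (k != -4 || 2*k <= r).
Before havoc k: forall k_1. (b + 2*k_1 + (1/2)*s >= -3 ==> (k_1 != -4 || 2*k_1 <= r))
Before skip: forall k_1. (b + 2*k_1 + (1/2)*s >= -3 ==> (k_1 != -4 || 2*k_1 <= r))
Before assert z - 8 < s - 1 || 2*b + 8 >= -8: (z < s + 7 || 2*b >= -16) && (forall k_1. (b + 2*k_1 + (1/2)*s >= -3 ==> (k_1 != -4 || 2*k_1 <= r)))
Before b := 2*k + 6: (z < s + 7 || 4*k >= -28) && (forall k_1. (2*k + 2*k_1 + (1/2)*s >= -9 ==> (k_1 != -4 || 2*k_1 <= r)))
Answer: WP = (z < s + 7 || 4*k >= -28) && (forall k_1. (2*k + 2*k_1 + (1/2)*s >= -9 ==> (k_1 != -4 || 2*k_1 <= r)))


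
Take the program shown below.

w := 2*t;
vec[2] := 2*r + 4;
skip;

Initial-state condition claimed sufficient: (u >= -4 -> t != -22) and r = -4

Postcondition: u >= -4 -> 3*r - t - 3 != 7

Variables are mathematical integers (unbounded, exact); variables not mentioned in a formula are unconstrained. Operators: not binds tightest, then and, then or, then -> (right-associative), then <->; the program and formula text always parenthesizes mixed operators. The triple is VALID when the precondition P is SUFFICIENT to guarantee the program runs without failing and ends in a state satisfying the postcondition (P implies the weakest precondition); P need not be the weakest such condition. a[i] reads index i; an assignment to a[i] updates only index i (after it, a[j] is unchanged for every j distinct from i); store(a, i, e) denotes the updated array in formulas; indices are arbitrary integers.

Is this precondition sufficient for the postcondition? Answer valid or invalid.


Working backward. After the program, the postcondition u >= -4 -> 3*r - t - 3 != 7 must hold; in canonical form it is u >= -4 -> 3*r != t + 10.
Before skip: u >= -4 -> 3*r != t + 10
Before vec[2] := 2*r + 4: u >= -4 -> 3*r != t + 10
Before w := 2*t: u >= -4 -> 3*r != t + 10
The weakest precondition is u >= -4 -> 3*r != t + 10.
Check whether (u >= -4 -> t != -22) and r = -4 implies it.
Every state satisfying the precondition satisfies the weakest precondition: the implication holds.
Answer: valid


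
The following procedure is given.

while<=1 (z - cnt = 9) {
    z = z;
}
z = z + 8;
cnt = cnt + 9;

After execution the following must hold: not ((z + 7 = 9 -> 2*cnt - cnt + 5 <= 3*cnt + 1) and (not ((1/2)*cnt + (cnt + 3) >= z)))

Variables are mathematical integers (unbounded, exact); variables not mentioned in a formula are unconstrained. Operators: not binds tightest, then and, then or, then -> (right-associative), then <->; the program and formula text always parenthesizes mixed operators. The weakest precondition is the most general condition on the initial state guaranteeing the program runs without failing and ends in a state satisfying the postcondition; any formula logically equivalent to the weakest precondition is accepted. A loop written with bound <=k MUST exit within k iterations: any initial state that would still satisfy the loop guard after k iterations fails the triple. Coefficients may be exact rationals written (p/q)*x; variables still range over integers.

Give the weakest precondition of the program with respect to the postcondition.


Working backward. After the program, the postcondition not ((z + 7 = 9 -> 2*cnt - cnt + 5 <= 3*cnt + 1) and (not ((1/2)*cnt + (cnt + 3) >= z))) must hold; in canonical form it is not ((z = 2 -> 2*cnt >= 4) and (not ((3/2)*cnt >= z - 3))).
Before cnt := cnt + 9: not ((z = 2 -> 2*cnt >= -14) and (not ((3/2)*cnt >= z - 33/2)))
Before z := z + 8: not ((z = -6 -> 2*cnt >= -14) and (not ((3/2)*cnt >= z - 17/2)))
Before the loop (bound <=1), unroll the exhaustion recursion (WP_0 = exit-now case; WP_j = one more guarded iteration, up to j = 1):
  WP_0: (not (z = cnt + 9)) and (not ((z = -6 -> 2*cnt >= -14) and (not ((3/2)*cnt >= z - 17/2))))
  WP_1: (z = cnt + 9 -> ((not (z = cnt + 9)) and (not ((z = -6 -> 2*cnt >= -14) and (not ((3/2)*cnt >= z - 17/2)))))) and ((not (z = cnt + 9)) -> (not ((z = -6 -> 2*cnt >= -14) and (not ((3/2)*cnt >= z - 17/2)))))
So before the loop: (z = cnt + 9 -> ((not (z = cnt + 9)) and (not ((z = -6 -> 2*cnt >= -14) and (not ((3/2)*cnt >= z - 17/2)))))) and ((not (z = cnt + 9)) -> (not ((z = -6 -> 2*cnt >= -14) and (not ((3/2)*cnt >= z - 17/2)))))
Answer: WP = (z = cnt + 9 -> ((not (z = cnt + 9)) and (not ((z = -6 -> 2*cnt >= -14) and (not ((3/2)*cnt >= z - 17/2)))))) and ((not (z = cnt + 9)) -> (not ((z = -6 -> 2*cnt >= -14) and (not ((3/2)*cnt >= z - 17/2)))))


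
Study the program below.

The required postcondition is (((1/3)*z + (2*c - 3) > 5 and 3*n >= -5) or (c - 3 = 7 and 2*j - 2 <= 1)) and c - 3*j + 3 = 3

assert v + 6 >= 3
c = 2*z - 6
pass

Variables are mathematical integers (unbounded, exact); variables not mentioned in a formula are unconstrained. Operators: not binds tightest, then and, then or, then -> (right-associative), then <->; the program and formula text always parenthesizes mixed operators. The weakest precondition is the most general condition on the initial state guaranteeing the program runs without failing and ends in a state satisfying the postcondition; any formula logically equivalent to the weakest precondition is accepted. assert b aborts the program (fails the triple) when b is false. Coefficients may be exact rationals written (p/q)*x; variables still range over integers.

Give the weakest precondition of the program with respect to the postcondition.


Working backward. After the program, the postcondition (((1/3)*z + (2*c - 3) > 5 and 3*n >= -5) or (c - 3 = 7 and 2*j - 2 <= 1)) and c - 3*j + 3 = 3 must hold; in canonical form it is ((2*c + (1/3)*z > 8 and 3*n >= -5) or (c = 10 and 2*j <= 3)) and c = 3*j.
Before skip: ((2*c + (1/3)*z > 8 and 3*n >= -5) or (c = 10 and 2*j <= 3)) and c = 3*j
Before c := 2*z - 6: (((13/3)*z > 20 and 3*n >= -5) or (2*z = 16 and 2*j <= 3)) and 2*z = 3*j + 6
Before assert v + 6 >= 3: v >= -3 and (((13/3)*z > 20 and 3*n >= -5) or (2*z = 16 and 2*j <= 3)) and 2*z = 3*j + 6
Answer: WP = v >= -3 and (((13/3)*z > 20 and 3*n >= -5) or (2*z = 16 and 2*j <= 3)) and 2*z = 3*j + 6


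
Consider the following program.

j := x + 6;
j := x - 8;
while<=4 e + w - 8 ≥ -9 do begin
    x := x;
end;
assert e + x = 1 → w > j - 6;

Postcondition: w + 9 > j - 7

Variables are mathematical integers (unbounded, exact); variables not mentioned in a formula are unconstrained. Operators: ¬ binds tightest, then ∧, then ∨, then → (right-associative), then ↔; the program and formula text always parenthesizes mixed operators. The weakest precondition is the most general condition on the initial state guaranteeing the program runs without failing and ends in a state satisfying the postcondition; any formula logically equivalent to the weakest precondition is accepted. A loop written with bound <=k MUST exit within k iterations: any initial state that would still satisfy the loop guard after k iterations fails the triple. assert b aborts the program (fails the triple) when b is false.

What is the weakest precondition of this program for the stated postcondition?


Working backward. After the program, the postcondition w + 9 > j - 7 must hold; in canonical form it is w > j - 16.
Before assert e + x = 1 → w > j - 6: (e + x = 1 → w > j - 6) ∧ w > j - 16
Before the loop (bound <=4), unroll the exhaustion recursion (WP_0 = exit-now case; WP_j = one more guarded iteration, up to j = 4):
  WP_0: (¬(e + w ≥ -1)) ∧ (e + x = 1 → w > j - 6) ∧ w > j - 16
  WP_1: (e + w ≥ -1 → ((¬(e + w ≥ -1)) ∧ (e + x = 1 → w > j - 6) ∧ w > j - 16)) ∧ ((¬(e + w ≥ -1)) → ((e + x = 1 → w > j - 6) ∧ w > j - 16))
  WP_2: (e + w ≥ -1 → ((e + w ≥ -1 → ((¬(e + w ≥ -1)) ∧ (e + x = 1 → w > j - 6) ∧ w > j - 16)) ∧ ((¬(e + w ≥ -1)) → ((e + x = 1 → w > j - 6) ∧ w > j - 16)))) ∧ ((¬(e + w ≥ -1)) → ((e + x = 1 → w > j - 6) ∧ w > j - 16))
  WP_3: (e + w ≥ -1 → ((e + w ≥ -1 → ((e + w ≥ -1 → ((¬(e + w ≥ -1)) ∧ (e + x = 1 → w > j - 6) ∧ w > j - 16)) ∧ ((¬(e + w ≥ -1)) → ((e + x = 1 → w > j - 6) ∧ w > j - 16)))) ∧ ((¬(e + w ≥ -1)) → ((e + x = 1 → w > j - 6) ∧ w > j - 16)))) ∧ ((¬(e + w ≥ -1)) → ((e + x = 1 → w > j - 6) ∧ w > j - 16))
  WP_4: (e + w ≥ -1 → ((e + w ≥ -1 → ((e + w ≥ -1 → ((e + w ≥ -1 → ((¬(e + w ≥ -1)) ∧ (e + x = 1 → w > j - 6) ∧ w > j - 16)) ∧ ((¬(e + w ≥ -1)) → ((e + x = 1 → w > j - 6) ∧ w > j - 16)))) ∧ ((¬(e + w ≥ -1)) → ((e + x = 1 → w > j - 6) ∧ w > j - 16)))) ∧ ((¬(e + w ≥ -1)) → ((e + x = 1 → w > j - 6) ∧ w > j - 16)))) ∧ ((¬(e + w ≥ -1)) → ((e + x = 1 → w > j - 6) ∧ w > j - 16))
So before the loop: (e + w ≥ -1 → ((e + w ≥ -1 → ((e + w ≥ -1 → ((e + w ≥ -1 → ((¬(e + w ≥ -1)) ∧ (e + x = 1 → w > j - 6) ∧ w > j - 16)) ∧ ((¬(e + w ≥ -1)) → ((e + x = 1 → w > j - 6) ∧ w > j - 16)))) ∧ ((¬(e + w ≥ -1)) → ((e + x = 1 → w > j - 6) ∧ w > j - 16)))) ∧ ((¬(e + w ≥ -1)) → ((e + x = 1 → w > j - 6) ∧ w > j - 16)))) ∧ ((¬(e + w ≥ -1)) → ((e + x = 1 → w > j - 6) ∧ w > j - 16))
Before j := x - 8: (e + w ≥ -1 → ((e + w ≥ -1 → ((e + w ≥ -1 → ((e + w ≥ -1 → ((¬(e + w ≥ -1)) ∧ (e + x = 1 → w > x - 14) ∧ w > x - 24)) ∧ ((¬(e + w ≥ -1)) → ((e + x = 1 → w > x - 14) ∧ w > x - 24)))) ∧ ((¬(e + w ≥ -1)) → ((e + x = 1 → w > x - 14) ∧ w > x - 24)))) ∧ ((¬(e + w ≥ -1)) → ((e + x = 1 → w > x - 14) ∧ w > x - 24)))) ∧ ((¬(e + w ≥ -1)) → ((e + x = 1 → w > x - 14) ∧ w > x - 24))
Before j := x + 6: (e + w ≥ -1 → ((e + w ≥ -1 → ((e + w ≥ -1 → ((e + w ≥ -1 → ((¬(e + w ≥ -1)) ∧ (e + x = 1 → w > x - 14) ∧ w > x - 24)) ∧ ((¬(e + w ≥ -1)) → ((e + x = 1 → w > x - 14) ∧ w > x - 24)))) ∧ ((¬(e + w ≥ -1)) → ((e + x = 1 → w > x - 14) ∧ w > x - 24)))) ∧ ((¬(e + w ≥ -1)) → ((e + x = 1 → w > x - 14) ∧ w > x - 24)))) ∧ ((¬(e + w ≥ -1)) → ((e + x = 1 → w > x - 14) ∧ w > x - 24))
Answer: WP = (e + w ≥ -1 → ((e + w ≥ -1 → ((e + w ≥ -1 → ((e + w ≥ -1 → ((¬(e + w ≥ -1)) ∧ (e + x = 1 → w > x - 14) ∧ w > x - 24)) ∧ ((¬(e + w ≥ -1)) → ((e + x = 1 → w > x - 14) ∧ w > x - 24)))) ∧ ((¬(e + w ≥ -1)) → ((e + x = 1 → w > x - 14) ∧ w > x - 24)))) ∧ ((¬(e + w ≥ -1)) → ((e + x = 1 → w > x - 14) ∧ w > x - 24)))) ∧ ((¬(e + w ≥ -1)) → ((e + x = 1 → w > x - 14) ∧ w > x - 24))


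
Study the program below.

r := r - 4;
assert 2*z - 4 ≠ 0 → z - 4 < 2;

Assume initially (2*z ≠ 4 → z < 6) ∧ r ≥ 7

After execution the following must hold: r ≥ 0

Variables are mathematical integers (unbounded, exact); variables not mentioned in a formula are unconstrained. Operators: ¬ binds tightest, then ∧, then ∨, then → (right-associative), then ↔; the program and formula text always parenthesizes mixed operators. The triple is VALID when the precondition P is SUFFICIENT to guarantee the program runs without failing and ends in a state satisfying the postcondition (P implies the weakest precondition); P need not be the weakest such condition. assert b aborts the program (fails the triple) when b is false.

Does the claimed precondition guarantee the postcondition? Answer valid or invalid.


Working backward. After the program, r ≥ 0 must hold.
Before assert 2*z - 4 ≠ 0 → z - 4 < 2: (2*z ≠ 4 → z < 6) ∧ r ≥ 0
Before r := r - 4: (2*z ≠ 4 → z < 6) ∧ r ≥ 4
The weakest precondition is (2*z ≠ 4 → z < 6) ∧ r ≥ 4.
Check whether (2*z ≠ 4 → z < 6) ∧ r ≥ 7 implies it.
Every state satisfying the precondition satisfies the weakest precondition: the implication holds.
Answer: valid


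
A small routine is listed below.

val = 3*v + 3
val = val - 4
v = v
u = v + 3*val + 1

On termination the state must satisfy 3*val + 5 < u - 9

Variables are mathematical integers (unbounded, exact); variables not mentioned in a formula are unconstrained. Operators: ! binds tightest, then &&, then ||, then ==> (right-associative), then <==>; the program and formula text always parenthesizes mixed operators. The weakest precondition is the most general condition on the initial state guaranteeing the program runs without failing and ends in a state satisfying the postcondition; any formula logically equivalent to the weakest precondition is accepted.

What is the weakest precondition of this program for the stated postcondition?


Working backward. After the program, the postcondition 3*val + 5 < u - 9 must hold; in canonical form it is 3*val < u - 14.
Before u := v + 3*val + 1: v > 13
Before v := v: v > 13
Before val := val - 4: v > 13
Before val := 3*v + 3: v > 13
Answer: WP = v > 13


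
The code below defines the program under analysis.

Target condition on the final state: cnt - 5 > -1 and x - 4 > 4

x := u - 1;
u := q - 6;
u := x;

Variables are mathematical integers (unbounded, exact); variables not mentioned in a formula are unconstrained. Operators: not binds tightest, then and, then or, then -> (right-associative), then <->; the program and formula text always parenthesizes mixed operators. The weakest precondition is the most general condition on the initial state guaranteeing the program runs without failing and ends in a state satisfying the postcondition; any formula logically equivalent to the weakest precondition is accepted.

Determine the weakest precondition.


Working backward. After the program, the postcondition cnt - 5 > -1 and x - 4 > 4 must hold; in canonical form it is cnt > 4 and x > 8.
Before u := x: cnt > 4 and x > 8
Before u := q - 6: cnt > 4 and x > 8
Before x := u - 1: cnt > 4 and u > 9
Answer: WP = cnt > 4 and u > 9


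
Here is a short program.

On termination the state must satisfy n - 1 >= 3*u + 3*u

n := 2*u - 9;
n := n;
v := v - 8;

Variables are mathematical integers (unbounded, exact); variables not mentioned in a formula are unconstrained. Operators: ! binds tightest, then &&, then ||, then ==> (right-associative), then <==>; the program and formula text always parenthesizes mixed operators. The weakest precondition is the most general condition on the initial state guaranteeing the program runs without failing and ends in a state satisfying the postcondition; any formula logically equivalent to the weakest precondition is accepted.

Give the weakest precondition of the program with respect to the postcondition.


Working backward. After the program, the postcondition n - 1 >= 3*u + 3*u must hold; in canonical form it is n >= 6*u + 1.
Before v := v - 8: n >= 6*u + 1
Before n := n: n >= 6*u + 1
Before n := 2*u - 9: 4*u <= -10
Answer: WP = 4*u <= -10


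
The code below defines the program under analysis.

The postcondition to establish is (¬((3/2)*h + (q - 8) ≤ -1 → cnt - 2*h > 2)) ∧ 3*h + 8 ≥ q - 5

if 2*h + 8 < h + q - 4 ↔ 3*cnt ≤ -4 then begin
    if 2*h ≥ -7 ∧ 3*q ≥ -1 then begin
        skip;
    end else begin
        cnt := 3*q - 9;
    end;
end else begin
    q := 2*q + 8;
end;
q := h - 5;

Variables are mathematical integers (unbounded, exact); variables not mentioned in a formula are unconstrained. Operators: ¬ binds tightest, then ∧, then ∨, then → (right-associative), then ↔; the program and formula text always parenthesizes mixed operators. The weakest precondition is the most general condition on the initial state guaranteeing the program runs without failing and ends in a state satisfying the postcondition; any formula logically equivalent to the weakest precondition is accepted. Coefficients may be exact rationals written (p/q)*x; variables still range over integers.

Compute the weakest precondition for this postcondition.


Working backward. After the program, the postcondition (¬((3/2)*h + (q - 8) ≤ -1 → cnt - 2*h > 2)) ∧ 3*h + 8 ≥ q - 5 must hold; in canonical form it is (¬((3/2)*h + q ≤ 7 → cnt > 2*h + 2)) ∧ 3*h ≥ q - 13.
Before q := h - 5: (¬((5/2)*h ≤ 12 → cnt > 2*h + 2)) ∧ 2*h ≥ -18
Then branch requires ((2*h ≥ -7 ∧ 3*q ≥ -1) → ((¬((5/2)*h ≤ 12 → cnt > 2*h + 2)) ∧ 2*h ≥ -18)) ∧ ((¬(2*h ≥ -7 ∧ 3*q ≥ -1)) → ((¬((5/2)*h ≤ 12 → 3*q > 2*h + 11)) ∧ 2*h ≥ -18)); else branch requires (¬((5/2)*h ≤ 12 → cnt > 2*h + 2)) ∧ 2*h ≥ -18.
Before the if: ((h < q - 12 ↔ 3*cnt ≤ -4) → (((2*h ≥ -7 ∧ 3*q ≥ -1) → ((¬((5/2)*h ≤ 12 → cnt > 2*h + 2)) ∧ 2*h ≥ -18)) ∧ ((¬(2*h ≥ -7 ∧ 3*q ≥ -1)) → ((¬((5/2)*h ≤ 12 → 3*q > 2*h + 11)) ∧ 2*h ≥ -18)))) ∧ ((¬(h < q - 12 ↔ 3*cnt ≤ -4)) → ((¬((5/2)*h ≤ 12 → cnt > 2*h + 2)) ∧ 2*h ≥ -18))
Answer: WP = ((h < q - 12 ↔ 3*cnt ≤ -4) → (((2*h ≥ -7 ∧ 3*q ≥ -1) → ((¬((5/2)*h ≤ 12 → cnt > 2*h + 2)) ∧ 2*h ≥ -18)) ∧ ((¬(2*h ≥ -7 ∧ 3*q ≥ -1)) → ((¬((5/2)*h ≤ 12 → 3*q > 2*h + 11)) ∧ 2*h ≥ -18)))) ∧ ((¬(h < q - 12 ↔ 3*cnt ≤ -4)) → ((¬((5/2)*h ≤ 12 → cnt > 2*h + 2)) ∧ 2*h ≥ -18))


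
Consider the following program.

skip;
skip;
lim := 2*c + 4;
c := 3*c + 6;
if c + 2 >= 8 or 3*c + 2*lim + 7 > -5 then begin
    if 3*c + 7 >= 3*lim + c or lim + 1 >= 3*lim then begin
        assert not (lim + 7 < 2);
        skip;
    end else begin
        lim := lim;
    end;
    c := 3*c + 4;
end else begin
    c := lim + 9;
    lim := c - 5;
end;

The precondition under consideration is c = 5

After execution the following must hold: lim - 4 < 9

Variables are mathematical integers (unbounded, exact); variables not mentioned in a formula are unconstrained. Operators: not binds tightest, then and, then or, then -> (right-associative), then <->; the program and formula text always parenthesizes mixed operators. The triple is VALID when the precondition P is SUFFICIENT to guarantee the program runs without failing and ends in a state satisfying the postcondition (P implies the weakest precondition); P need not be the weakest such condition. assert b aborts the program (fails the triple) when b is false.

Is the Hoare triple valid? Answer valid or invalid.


Working backward. After the program, the postcondition lim - 4 < 9 must hold; in canonical form it is lim < 13.
Then branch requires ((2*c >= 3*lim - 7 or 2*lim <= 1) -> ((not (lim < -5)) and lim < 13)) and ((not (2*c >= 3*lim - 7 or 2*lim <= 1)) -> lim < 13); else branch requires lim < 9.
Before the if: ((c >= 6 or 3*c + 2*lim > -12) -> (((2*c >= 3*lim - 7 or 2*lim <= 1) -> ((not (lim < -5)) and lim < 13)) and ((not (2*c >= 3*lim - 7 or 2*lim <= 1)) -> lim < 13))) and ((not (c >= 6 or 3*c + 2*lim > -12)) -> lim < 9)
Before c := 3*c + 6: ((3*c >= 0 or 9*c + 2*lim > -30) -> (((6*c >= 3*lim - 19 or 2*lim <= 1) -> ((not (lim < -5)) and lim < 13)) and ((not (6*c >= 3*lim - 19 or 2*lim <= 1)) -> lim < 13))) and ((not (3*c >= 0 or 9*c + 2*lim > -30)) -> lim < 9)
Before lim := 2*c + 4: ((3*c >= 0 or 13*c > -38) -> ((not (2*c < -9)) and 2*c < 9)) and ((not (3*c >= 0 or 13*c > -38)) -> 2*c < 5)
Before skip: ((3*c >= 0 or 13*c > -38) -> ((not (2*c < -9)) and 2*c < 9)) and ((not (3*c >= 0 or 13*c > -38)) -> 2*c < 5)
Before skip: ((3*c >= 0 or 13*c > -38) -> ((not (2*c < -9)) and 2*c < 9)) and ((not (3*c >= 0 or 13*c > -38)) -> 2*c < 5)
The weakest precondition is ((3*c >= 0 or 13*c > -38) -> ((not (2*c < -9)) and 2*c < 9)) and ((not (3*c >= 0 or 13*c > -38)) -> 2*c < 5).
Check whether c = 5 implies it.
Countermodel: at the initial state c = 5, the precondition holds but the weakest precondition fails.
Answer: invalid


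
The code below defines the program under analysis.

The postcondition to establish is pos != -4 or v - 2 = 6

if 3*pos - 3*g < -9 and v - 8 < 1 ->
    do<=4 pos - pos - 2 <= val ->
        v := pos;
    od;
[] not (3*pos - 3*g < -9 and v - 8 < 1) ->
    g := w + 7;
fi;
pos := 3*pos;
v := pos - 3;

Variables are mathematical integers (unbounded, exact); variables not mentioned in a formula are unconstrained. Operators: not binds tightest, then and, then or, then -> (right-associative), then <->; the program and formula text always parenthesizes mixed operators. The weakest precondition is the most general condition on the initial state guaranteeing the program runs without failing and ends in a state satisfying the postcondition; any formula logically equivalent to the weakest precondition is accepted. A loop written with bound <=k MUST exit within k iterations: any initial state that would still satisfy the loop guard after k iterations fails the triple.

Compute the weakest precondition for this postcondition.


Working backward. After the program, the postcondition pos != -4 or v - 2 = 6 must hold; in canonical form it is pos != -4 or v = 8.
Before v := pos - 3: pos != -4 or pos = 11
Before pos := 3*pos: 3*pos != -4 or 3*pos = 11
Then branch requires (val >= -2 -> ((val >= -2 -> ((val >= -2 -> ((val >= -2 -> ((not (val >= -2)) and (3*pos != -4 or 3*pos = 11))) and ((not (val >= -2)) -> (3*pos != -4 or 3*pos = 11)))) and ((not (val >= -2)) -> (3*pos != -4 or 3*pos = 11)))) and ((not (val >= -2)) -> (3*pos != -4 or 3*pos = 11)))) and ((not (val >= -2)) -> (3*pos != -4 or 3*pos = 11)); else branch requires 3*pos != -4 or 3*pos = 11.
Before the if: ((3*pos < 3*g - 9 and v < 9) -> ((val >= -2 -> ((val >= -2 -> ((val >= -2 -> ((val >= -2 -> ((not (val >= -2)) and (3*pos != -4 or 3*pos = 11))) and ((not (val >= -2)) -> (3*pos != -4 or 3*pos = 11)))) and ((not (val >= -2)) -> (3*pos != -4 or 3*pos = 11)))) and ((not (val >= -2)) -> (3*pos != -4 or 3*pos = 11)))) and ((not (val >= -2)) -> (3*pos != -4 or 3*pos = 11)))) and ((not (3*pos < 3*g - 9 and v < 9)) -> (3*pos != -4 or 3*pos = 11))
Answer: WP = ((3*pos < 3*g - 9 and v < 9) -> ((val >= -2 -> ((val >= -2 -> ((val >= -2 -> ((val >= -2 -> ((not (val >= -2)) and (3*pos != -4 or 3*pos = 11))) and ((not (val >= -2)) -> (3*pos != -4 or 3*pos = 11)))) and ((not (val >= -2)) -> (3*pos != -4 or 3*pos = 11)))) and ((not (val >= -2)) -> (3*pos != -4 or 3*pos = 11)))) and ((not (val >= -2)) -> (3*pos != -4 or 3*pos = 11)))) and ((not (3*pos < 3*g - 9 and v < 9)) -> (3*pos != -4 or 3*pos = 11))
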